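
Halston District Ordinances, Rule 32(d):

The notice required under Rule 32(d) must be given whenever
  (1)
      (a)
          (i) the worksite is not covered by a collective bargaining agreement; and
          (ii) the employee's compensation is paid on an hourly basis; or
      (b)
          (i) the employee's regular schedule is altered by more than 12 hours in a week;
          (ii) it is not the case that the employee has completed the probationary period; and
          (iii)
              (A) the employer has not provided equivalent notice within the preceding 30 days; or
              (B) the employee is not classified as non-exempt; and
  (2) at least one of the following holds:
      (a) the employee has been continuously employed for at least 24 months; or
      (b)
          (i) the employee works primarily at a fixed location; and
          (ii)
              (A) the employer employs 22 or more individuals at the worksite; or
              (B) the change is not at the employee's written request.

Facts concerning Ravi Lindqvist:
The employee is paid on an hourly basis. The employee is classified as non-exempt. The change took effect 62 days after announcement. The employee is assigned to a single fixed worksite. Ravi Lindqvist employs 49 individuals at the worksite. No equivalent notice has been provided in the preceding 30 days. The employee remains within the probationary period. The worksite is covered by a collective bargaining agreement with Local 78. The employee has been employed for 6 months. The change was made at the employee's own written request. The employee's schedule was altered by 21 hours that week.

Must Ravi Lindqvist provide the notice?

(i) no CBA — not satisfied.
(ii) hourly-paid — met.
So (a) is not satisfied (F AND T).
(i) schedule shift > 12h — satisfied.
(ii) not (past probation) — met.
(A) no recent notice — met.
(B) not (non-exempt) — not satisfied.
So (iii) is satisfied (T OR F).
(b) = T AND T AND T = true.
So (1) is satisfied (F OR T).
(a) tenure ≥ 24 mo. — fails.
(i) fixed location — holds.
(A) ≥ 22 at site — satisfied.
(B) not employee-requested — fails.
(ii): T OR F → true.
(b): T AND T → true.
So (2) is satisfied (F OR T).
Overall = T AND T = true.

Yes — required.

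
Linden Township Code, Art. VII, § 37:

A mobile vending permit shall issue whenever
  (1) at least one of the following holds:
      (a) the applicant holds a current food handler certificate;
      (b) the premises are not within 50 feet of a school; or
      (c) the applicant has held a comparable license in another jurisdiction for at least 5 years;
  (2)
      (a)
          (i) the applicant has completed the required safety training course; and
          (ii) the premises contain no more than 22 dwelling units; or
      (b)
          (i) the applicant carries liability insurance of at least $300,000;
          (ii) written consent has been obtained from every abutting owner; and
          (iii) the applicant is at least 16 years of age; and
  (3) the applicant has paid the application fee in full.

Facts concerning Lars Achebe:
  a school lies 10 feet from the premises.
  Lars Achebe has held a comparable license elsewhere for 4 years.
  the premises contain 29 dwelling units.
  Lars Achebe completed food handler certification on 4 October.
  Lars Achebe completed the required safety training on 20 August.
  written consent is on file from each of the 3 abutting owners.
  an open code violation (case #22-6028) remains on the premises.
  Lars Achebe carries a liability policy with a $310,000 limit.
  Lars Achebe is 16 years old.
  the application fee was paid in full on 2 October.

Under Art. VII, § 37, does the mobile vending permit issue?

Yes — granted.

(a) food handler cert. — satisfied.
(b) ≥50 ft from school — not satisfied.
(c) prior license ≥ 5 yr — not met.
(1) = T OR F OR F = true.
(i) safety training — met.
(ii) ≤ 22 units — not satisfied.
(a): T AND F → false.
(i) insurance ≥ $300,000 — holds.
(ii) all abutters consent — met.
(iii) age ≥ 16 — holds.
So (b) is satisfied (T AND T AND T).
(2) = F OR T = true.
(3) fee paid — holds.
Overall: T AND T AND T → true.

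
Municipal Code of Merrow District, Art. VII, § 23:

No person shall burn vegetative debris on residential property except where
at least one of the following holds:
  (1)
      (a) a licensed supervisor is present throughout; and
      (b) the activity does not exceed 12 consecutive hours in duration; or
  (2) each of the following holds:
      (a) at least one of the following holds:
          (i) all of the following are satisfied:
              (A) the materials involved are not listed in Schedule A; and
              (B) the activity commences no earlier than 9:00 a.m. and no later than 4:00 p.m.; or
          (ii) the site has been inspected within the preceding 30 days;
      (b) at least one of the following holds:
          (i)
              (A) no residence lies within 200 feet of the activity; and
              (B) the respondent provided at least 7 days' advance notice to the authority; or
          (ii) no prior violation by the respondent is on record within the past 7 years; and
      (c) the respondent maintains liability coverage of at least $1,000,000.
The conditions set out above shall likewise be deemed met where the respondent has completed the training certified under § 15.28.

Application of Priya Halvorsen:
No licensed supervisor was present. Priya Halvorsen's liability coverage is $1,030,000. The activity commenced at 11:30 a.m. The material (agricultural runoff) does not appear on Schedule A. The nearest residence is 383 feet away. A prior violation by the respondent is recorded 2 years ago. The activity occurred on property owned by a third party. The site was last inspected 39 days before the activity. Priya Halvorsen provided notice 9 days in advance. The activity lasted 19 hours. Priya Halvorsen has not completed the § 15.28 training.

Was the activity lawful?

(a) supervisor present — not met.
(b) ≤ 12 hrs duration — not satisfied.
So (1) is not satisfied (F AND F).
(A) not (Schedule A material) — met.
(B) start within hours — holds.
So (i) is satisfied (T AND T).
(ii) site inspected — not satisfied.
(a) = T OR F = true.
(A) no residence in 200 ft — met.
(B) ≥7 days' notice — satisfied.
(i) = T AND T = true.
(ii) no prior violation — fails.
(b) = T OR F = true.
(c) coverage ≥ $1,000,000 — met.
(2): T AND T AND T → true.
Overall = F OR T = true.
Exception (training certified) — not satisfied.
Result: main true OR exception false → true.

Yes — lawful.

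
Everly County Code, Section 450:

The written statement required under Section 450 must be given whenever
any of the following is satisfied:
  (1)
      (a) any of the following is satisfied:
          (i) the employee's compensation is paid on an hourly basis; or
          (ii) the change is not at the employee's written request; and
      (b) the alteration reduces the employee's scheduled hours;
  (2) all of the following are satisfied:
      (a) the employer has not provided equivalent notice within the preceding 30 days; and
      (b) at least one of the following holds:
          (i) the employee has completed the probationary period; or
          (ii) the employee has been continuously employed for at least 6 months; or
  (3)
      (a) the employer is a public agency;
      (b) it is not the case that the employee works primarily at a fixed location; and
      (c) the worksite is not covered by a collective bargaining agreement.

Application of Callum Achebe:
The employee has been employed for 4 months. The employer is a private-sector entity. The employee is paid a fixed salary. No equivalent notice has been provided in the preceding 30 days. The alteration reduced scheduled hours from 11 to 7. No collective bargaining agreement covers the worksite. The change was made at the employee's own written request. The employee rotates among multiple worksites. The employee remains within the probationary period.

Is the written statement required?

(i) hourly-paid — fails.
(ii) not employee-requested — not met.
(a): F OR F → false.
(b) hours reduced — holds.
So (1) is not satisfied (F AND T).
(a) no recent notice — satisfied.
(i) past probation — not met.
(ii) tenure ≥ 6 mo. — not met.
(b) = F OR F = false.
(2): T AND F → false.
(a) public agency — not satisfied.
(b) not (fixed location) — satisfied.
(c) no CBA — holds.
(3): F AND T AND T → false.
Overall: F OR F OR F → false.

No — not required.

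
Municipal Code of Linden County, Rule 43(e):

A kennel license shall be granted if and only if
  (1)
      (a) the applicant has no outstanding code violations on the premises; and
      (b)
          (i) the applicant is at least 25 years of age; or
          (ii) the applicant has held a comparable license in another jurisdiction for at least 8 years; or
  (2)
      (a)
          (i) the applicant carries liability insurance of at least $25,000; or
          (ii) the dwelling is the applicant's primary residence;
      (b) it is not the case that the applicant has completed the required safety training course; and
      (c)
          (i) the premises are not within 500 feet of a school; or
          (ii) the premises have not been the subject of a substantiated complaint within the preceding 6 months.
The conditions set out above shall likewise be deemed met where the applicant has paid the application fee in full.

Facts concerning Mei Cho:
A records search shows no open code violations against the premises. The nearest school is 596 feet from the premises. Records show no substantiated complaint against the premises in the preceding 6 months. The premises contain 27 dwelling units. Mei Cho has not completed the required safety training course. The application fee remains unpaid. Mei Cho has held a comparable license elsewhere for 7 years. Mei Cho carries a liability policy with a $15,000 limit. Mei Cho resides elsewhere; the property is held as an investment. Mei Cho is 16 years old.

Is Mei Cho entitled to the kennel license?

(a) no code violations — satisfied.
(i) age ≥ 25 — not satisfied.
(ii) prior license ≥ 8 yr — fails.
So (b) is not satisfied (F OR F).
(1) = T AND F = false.
(i) insurance ≥ $25,000 — fails.
(ii) primary residence — not met.
(a) = F OR F = false.
(b) not (safety training) — satisfied.
(i) ≥500 ft from school — satisfied.
(ii) no complaint in 6 mo. — met.
(c) = T OR T = true.
(2): F AND T AND T → false.
Overall: F OR F → false.
Exception (fee paid) — not satisfied.
Result: main false OR exception false → false.

No — denied.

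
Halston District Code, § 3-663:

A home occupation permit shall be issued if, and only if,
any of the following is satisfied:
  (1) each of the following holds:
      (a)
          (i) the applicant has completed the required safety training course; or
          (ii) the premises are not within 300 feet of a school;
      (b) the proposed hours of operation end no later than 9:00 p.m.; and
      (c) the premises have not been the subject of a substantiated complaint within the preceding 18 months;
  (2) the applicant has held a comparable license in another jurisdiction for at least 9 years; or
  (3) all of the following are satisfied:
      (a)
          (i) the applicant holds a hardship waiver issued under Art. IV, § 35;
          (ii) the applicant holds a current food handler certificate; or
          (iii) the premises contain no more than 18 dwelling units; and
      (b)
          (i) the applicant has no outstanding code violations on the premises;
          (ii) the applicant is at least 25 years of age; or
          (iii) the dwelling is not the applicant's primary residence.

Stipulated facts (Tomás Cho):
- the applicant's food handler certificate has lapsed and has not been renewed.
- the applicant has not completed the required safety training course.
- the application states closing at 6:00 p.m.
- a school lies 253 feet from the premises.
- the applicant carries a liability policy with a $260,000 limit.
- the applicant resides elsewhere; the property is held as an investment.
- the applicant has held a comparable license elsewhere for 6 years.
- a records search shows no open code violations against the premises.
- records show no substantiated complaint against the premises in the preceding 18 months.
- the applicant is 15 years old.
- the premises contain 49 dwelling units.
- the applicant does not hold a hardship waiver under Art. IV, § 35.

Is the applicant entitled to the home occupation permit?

(i) safety training — not met.
(ii) ≥300 ft from school — not met.
(a): F OR F → false.
(b) closes by 9 p.m. — met.
(c) no complaint in 18 mo. — satisfied.
(1) = F AND T AND T = false.
(2) prior license ≥ 9 yr — fails.
(i) hardship waiver — not satisfied.
(ii) food handler cert. — fails.
(iii) ≤ 18 units — not met.
(a) = F OR F OR F = false.
(i) no code violations — satisfied.
(ii) age ≥ 25 — not satisfied.
(iii) not (primary residence) — met.
So (b) is satisfied (T OR F OR T).
(3) = F AND T = false.
Overall: F OR F OR F → false.

No — denied.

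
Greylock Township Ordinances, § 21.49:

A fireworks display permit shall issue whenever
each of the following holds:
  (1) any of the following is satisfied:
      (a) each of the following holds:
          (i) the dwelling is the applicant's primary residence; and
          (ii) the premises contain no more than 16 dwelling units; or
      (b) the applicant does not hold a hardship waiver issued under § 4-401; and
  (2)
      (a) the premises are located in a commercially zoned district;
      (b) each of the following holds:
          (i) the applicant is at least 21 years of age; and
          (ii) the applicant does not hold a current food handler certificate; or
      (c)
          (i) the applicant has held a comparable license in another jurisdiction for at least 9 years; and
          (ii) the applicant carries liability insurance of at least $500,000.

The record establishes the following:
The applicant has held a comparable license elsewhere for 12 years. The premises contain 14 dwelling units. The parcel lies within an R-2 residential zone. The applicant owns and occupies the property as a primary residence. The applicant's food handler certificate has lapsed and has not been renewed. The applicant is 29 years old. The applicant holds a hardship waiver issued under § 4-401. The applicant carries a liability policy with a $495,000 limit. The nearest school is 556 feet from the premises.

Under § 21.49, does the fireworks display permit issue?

Yes — granted.

(i) primary residence — met.
(ii) ≤ 16 units — holds.
So (a) is satisfied (T AND T).
(b) not (hardship waiver) — not met.
So (1) is satisfied (T OR F).
(a) commercially zoned — not met.
(i) age ≥ 21 — met.
(ii) not (food handler cert.) — met.
So (b) is satisfied (T AND T).
(i) prior license ≥ 9 yr — satisfied.
(ii) insurance ≥ $500,000 — not satisfied.
(c): T AND F → false.
(2): F OR T OR F → true.
Overall: T AND T → true.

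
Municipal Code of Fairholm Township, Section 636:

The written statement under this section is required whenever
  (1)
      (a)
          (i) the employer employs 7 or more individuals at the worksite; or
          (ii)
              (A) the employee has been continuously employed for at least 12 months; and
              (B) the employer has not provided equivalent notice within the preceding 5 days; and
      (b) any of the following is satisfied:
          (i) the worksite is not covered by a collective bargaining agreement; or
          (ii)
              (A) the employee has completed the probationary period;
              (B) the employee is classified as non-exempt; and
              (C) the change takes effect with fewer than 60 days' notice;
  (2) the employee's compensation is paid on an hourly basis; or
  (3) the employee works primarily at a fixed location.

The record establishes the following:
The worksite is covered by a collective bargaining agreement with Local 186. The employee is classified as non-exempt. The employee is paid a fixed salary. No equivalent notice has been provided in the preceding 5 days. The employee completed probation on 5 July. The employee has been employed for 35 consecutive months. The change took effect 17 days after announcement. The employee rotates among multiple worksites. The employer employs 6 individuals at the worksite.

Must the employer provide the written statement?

Yes — required.

(i) ≥ 7 at site — fails.
(A) tenure ≥ 12 mo. — satisfied.
(B) no recent notice — holds.
(ii) = T AND T = true.
So (a) is satisfied (F OR T).
(i) no CBA — not met.
(A) past probation — satisfied.
(B) non-exempt — holds.
(C) < 60 days' notice — satisfied.
(ii) = T AND T AND T = true.
(b) = F OR T = true.
So (1) is satisfied (T AND T).
(2) hourly-paid — not met.
(3) fixed location — not met.
So Overall is satisfied (T OR F OR F).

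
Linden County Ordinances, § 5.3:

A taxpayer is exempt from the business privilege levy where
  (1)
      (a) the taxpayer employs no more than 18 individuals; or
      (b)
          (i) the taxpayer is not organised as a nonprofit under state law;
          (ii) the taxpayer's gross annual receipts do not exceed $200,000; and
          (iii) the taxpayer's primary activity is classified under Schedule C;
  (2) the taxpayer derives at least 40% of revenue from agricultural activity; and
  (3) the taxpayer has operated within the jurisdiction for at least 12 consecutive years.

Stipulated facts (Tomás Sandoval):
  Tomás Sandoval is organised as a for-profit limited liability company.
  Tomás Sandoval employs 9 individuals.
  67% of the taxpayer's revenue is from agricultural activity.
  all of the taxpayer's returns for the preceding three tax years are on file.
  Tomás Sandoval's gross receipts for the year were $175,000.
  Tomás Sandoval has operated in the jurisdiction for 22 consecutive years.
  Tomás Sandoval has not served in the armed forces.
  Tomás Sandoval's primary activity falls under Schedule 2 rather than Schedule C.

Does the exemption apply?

Yes — exempt.

(a) ≤ 18 employees — satisfied.
(i) not (nonprofit) — holds.
(ii) receipts ≤ $200,000 — satisfied.
(iii) Schedule C activity — not met.
(b): T AND T AND F → false.
(1): T OR F → true.
(2) ≥40% agricultural — met.
(3) ≥ 12 yrs in jurisdiction — met.
Overall = T AND T AND T = true.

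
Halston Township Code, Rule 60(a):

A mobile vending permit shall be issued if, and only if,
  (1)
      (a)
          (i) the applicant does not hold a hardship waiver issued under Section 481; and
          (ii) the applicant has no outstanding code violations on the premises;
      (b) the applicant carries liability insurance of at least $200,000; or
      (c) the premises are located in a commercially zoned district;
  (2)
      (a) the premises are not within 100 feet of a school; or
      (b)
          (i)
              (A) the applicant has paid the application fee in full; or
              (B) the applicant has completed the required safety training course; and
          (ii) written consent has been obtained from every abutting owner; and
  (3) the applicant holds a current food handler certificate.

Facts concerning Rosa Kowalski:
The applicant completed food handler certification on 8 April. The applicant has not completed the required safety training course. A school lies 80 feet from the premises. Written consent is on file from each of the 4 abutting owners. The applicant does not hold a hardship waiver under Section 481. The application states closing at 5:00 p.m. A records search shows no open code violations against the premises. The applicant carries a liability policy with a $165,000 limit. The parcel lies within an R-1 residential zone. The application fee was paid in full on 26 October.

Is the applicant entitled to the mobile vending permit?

Yes — granted.

(i) not (hardship waiver) — holds.
(ii) no code violations — holds.
(a) = T AND T = true.
(b) insurance ≥ $200,000 — not met.
(c) commercially zoned — fails.
(1) = T OR F OR F = true.
(a) ≥100 ft from school — fails.
(A) fee paid — satisfied.
(B) safety training — not satisfied.
So (i) is satisfied (T OR F).
(ii) all abutters consent — holds.
(b): T AND T → true.
(2) = F OR T = true.
(3) food handler cert. — holds.
Overall: T AND T AND T → true.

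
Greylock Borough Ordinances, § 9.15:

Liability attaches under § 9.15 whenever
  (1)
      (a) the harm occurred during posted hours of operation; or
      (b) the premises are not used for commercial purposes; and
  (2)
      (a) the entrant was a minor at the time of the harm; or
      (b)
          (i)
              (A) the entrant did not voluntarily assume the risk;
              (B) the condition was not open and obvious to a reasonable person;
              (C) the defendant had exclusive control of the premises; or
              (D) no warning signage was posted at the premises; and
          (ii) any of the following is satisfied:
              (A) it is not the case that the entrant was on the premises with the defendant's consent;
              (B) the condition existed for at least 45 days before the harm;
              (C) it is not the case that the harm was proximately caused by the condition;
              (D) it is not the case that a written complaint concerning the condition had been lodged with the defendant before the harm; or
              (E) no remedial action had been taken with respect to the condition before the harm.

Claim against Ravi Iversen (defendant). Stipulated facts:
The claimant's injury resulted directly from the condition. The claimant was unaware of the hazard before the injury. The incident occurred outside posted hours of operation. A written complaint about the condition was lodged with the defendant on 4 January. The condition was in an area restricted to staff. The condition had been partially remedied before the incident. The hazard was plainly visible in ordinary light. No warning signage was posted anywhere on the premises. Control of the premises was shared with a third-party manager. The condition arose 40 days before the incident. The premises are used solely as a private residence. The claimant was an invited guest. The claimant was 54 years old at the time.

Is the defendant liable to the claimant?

No — not liable.

(a) during posted hours — not met.
(b) not (commercial use) — met.
(1) = F OR T = true.
(a) entrant a minor — not satisfied.
(A) no assumed risk — satisfied.
(B) not open/obvious — not satisfied.
(C) exclusive control — not met.
(D) no signage posted — met.
(i) = T OR F OR F OR T = true.
(A) not (consent to enter) — fails.
(B) condition ≥45 days old — fails.
(C) not (proximate cause) — fails.
(D) not (complaint lodged) — not met.
(E) no remedial action — not satisfied.
So (ii) is not satisfied (F OR F OR F OR F OR F).
(b) = T AND F = false.
(2): F OR F → false.
Overall: T AND F → false.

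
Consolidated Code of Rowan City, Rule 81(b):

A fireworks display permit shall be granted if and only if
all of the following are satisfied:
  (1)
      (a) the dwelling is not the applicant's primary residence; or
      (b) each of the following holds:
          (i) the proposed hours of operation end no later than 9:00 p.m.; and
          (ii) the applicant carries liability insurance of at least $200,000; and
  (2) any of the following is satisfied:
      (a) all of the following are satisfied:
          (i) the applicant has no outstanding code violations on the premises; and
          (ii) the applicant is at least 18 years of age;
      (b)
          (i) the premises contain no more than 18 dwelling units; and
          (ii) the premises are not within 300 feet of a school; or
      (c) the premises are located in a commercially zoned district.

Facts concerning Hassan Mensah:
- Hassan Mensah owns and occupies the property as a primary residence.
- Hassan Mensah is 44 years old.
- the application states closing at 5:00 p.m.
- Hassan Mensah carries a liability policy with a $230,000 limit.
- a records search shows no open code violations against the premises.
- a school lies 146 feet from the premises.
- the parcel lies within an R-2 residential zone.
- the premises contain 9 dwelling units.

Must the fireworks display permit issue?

Yes — granted.

(a) not (primary residence) — not satisfied.
(i) closes by 9 p.m. — holds.
(ii) insurance ≥ $200,000 — met.
(b) = T AND T = true.
(1): F OR T → true.
(i) no code violations — met.
(ii) age ≥ 18 — holds.
(a): T AND T → true.
(i) ≤ 18 units — satisfied.
(ii) ≥300 ft from school — not satisfied.
So (b) is not satisfied (T AND F).
(c) commercially zoned — fails.
(2) = T OR F OR F = true.
So Overall is satisfied (T AND T).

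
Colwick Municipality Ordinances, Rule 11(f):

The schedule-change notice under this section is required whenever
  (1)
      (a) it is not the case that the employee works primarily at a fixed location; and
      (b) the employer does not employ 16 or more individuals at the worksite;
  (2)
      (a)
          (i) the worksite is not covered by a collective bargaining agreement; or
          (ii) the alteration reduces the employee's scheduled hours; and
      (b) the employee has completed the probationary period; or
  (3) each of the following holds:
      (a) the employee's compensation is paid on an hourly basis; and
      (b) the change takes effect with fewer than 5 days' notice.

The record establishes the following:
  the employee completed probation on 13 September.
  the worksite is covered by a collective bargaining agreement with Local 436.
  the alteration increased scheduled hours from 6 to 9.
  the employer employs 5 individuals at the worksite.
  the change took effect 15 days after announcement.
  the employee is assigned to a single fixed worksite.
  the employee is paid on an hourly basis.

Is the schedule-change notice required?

No — not required.

(a) not (fixed location) — fails.
(b) not (≥ 16 at site) — met.
(1): F AND T → false.
(i) no CBA — fails.
(ii) hours reduced — not satisfied.
So (a) is not satisfied (F OR F).
(b) past probation — satisfied.
(2): F AND T → false.
(a) hourly-paid — holds.
(b) < 5 days' notice — not satisfied.
(3): T AND F → false.
Overall: F OR F OR F → false.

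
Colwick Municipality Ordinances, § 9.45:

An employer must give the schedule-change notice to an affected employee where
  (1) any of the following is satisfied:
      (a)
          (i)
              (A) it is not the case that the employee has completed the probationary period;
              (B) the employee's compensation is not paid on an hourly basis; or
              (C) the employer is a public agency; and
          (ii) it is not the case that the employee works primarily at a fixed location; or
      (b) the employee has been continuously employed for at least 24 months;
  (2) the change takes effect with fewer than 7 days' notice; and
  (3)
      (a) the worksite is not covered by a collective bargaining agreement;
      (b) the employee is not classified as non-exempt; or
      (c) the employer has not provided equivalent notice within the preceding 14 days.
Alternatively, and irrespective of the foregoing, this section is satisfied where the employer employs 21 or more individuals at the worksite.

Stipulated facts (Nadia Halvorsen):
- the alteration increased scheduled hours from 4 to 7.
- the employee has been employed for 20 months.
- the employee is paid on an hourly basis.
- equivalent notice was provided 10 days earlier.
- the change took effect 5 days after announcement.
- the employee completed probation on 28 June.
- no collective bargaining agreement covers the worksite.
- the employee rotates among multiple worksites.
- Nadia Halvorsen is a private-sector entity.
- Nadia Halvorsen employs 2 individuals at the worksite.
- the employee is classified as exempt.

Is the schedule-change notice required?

No — not required.

(A) not (past probation) — not satisfied.
(B) not (hourly-paid) — not satisfied.
(C) public agency — not satisfied.
(i): F OR F OR F → false.
(ii) not (fixed location) — holds.
(a) = F AND T = false.
(b) tenure ≥ 24 mo. — not satisfied.
So (1) is not satisfied (F OR F).
(2) < 7 days' notice — holds.
(a) no CBA — holds.
(b) not (non-exempt) — holds.
(c) no recent notice — fails.
So (3) is satisfied (T OR T OR F).
So Overall is not satisfied (F AND T AND T).
Exception (≥ 21 at site) — not satisfied.
Result: main false OR exception false → false.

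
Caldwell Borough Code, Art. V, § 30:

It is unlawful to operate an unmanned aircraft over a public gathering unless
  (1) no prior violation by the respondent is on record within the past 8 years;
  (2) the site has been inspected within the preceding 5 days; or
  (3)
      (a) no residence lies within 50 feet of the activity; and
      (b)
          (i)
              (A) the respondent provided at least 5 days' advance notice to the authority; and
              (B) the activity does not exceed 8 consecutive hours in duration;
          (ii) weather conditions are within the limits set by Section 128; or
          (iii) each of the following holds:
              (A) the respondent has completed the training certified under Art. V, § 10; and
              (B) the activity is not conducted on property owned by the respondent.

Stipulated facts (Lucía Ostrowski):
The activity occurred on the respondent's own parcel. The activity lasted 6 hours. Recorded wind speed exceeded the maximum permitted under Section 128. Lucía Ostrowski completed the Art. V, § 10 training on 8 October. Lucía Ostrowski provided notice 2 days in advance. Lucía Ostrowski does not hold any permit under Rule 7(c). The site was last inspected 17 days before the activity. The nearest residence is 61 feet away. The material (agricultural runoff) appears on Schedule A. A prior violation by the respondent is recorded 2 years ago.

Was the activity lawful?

No — unlawful.

(1) no prior violation — not satisfied.
(2) site inspected — fails.
(a) no residence in 50 ft — met.
(A) ≥5 days' notice — not satisfied.
(B) ≤ 8 hrs duration — met.
(i) = F AND T = false.
(ii) weather ok — not met.
(A) training certified — satisfied.
(B) not (own property) — not satisfied.
(iii): T AND F → false.
(b): F OR F OR F → false.
(3): T AND F → false.
Overall = F OR F OR F = false.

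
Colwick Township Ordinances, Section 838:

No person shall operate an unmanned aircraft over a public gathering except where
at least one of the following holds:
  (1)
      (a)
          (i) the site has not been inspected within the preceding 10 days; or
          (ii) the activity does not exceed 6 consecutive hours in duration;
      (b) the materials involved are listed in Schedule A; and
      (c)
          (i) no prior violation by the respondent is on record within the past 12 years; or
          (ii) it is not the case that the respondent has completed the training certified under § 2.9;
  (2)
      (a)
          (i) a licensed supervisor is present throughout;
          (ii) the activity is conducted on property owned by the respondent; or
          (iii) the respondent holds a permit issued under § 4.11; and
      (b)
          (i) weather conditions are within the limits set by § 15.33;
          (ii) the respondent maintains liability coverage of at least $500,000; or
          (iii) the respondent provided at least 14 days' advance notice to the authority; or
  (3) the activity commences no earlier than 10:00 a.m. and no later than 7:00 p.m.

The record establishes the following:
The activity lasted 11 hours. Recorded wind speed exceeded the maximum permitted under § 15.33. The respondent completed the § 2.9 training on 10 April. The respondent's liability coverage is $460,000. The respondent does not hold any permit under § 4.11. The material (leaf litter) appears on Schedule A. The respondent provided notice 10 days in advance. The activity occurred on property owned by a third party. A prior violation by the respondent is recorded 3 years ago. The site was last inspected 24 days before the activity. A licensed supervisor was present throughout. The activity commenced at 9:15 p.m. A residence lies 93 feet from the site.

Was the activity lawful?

No — unlawful.

(i) not (site inspected) — holds.
(ii) ≤ 6 hrs duration — fails.
(a) = T OR F = true.
(b) Schedule A material — satisfied.
(i) no prior violation — not satisfied.
(ii) not (training certified) — fails.
So (c) is not satisfied (F OR F).
(1) = T AND T AND F = false.
(i) supervisor present — met.
(ii) own property — not satisfied.
(iii) holds permit — not satisfied.
(a): T OR F OR F → true.
(i) weather ok — fails.
(ii) coverage ≥ $500,000 — not met.
(iii) ≥14 days' notice — not met.
So (b) is not satisfied (F OR F OR F).
(2): T AND F → false.
(3) start within hours — fails.
Overall: F OR F OR F → false.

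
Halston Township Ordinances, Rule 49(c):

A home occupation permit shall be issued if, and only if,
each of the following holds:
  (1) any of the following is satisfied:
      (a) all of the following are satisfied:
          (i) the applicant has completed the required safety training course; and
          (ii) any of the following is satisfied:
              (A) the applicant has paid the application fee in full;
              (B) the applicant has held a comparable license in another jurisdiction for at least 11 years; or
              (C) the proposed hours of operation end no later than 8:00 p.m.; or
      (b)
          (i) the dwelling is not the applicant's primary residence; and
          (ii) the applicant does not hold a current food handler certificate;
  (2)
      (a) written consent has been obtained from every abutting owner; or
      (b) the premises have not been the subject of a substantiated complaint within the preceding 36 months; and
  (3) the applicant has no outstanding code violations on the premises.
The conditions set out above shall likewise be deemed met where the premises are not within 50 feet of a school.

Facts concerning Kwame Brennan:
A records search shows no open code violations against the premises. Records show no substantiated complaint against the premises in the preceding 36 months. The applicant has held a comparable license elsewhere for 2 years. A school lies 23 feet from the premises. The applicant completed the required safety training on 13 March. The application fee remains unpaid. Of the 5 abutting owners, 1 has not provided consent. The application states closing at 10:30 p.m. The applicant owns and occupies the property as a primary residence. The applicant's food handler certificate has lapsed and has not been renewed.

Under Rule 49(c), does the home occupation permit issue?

No — denied.

(i) safety training — satisfied.
(A) fee paid — not satisfied.
(B) prior license ≥ 11 yr — not satisfied.
(C) closes by 8 p.m. — not satisfied.
So (ii) is not satisfied (F OR F OR F).
(a): T AND F → false.
(i) not (primary residence) — not satisfied.
(ii) not (food handler cert.) — holds.
(b): F AND T → false.
So (1) is not satisfied (F OR F).
(a) all abutters consent — not met.
(b) no complaint in 36 mo. — met.
(2) = F OR T = true.
(3) no code violations — satisfied.
So Overall is not satisfied (F AND T AND T).
Exception (≥50 ft from school) — not satisfied.
Result: main false OR exception false → false.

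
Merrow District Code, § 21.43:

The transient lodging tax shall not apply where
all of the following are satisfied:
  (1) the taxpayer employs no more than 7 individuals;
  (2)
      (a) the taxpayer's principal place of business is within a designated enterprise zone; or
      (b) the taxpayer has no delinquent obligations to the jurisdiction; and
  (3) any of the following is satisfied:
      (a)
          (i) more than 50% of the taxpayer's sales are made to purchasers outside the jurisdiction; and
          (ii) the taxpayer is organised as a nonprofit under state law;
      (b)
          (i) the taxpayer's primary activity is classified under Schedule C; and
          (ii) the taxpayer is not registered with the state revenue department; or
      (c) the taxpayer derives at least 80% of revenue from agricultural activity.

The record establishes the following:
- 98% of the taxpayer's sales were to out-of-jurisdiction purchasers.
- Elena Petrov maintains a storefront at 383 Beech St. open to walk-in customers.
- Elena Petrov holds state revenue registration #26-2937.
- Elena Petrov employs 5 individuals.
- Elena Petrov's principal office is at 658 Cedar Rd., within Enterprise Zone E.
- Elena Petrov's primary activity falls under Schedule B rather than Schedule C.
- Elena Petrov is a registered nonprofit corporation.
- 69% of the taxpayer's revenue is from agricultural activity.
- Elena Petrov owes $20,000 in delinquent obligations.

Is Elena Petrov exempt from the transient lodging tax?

Yes — exempt.

(1) ≤ 7 employees — holds.
(a) in enterprise zone — holds.
(b) no delinquency — not satisfied.
(2) = T OR F = true.
(i) >50% out-of-jur. sales — met.
(ii) nonprofit — holds.
So (a) is satisfied (T AND T).
(i) Schedule C activity — not met.
(ii) not (state-registered) — not met.
(b) = F AND F = false.
(c) ≥80% agricultural — not satisfied.
(3) = T OR F OR F = true.
So Overall is satisfied (T AND T AND T).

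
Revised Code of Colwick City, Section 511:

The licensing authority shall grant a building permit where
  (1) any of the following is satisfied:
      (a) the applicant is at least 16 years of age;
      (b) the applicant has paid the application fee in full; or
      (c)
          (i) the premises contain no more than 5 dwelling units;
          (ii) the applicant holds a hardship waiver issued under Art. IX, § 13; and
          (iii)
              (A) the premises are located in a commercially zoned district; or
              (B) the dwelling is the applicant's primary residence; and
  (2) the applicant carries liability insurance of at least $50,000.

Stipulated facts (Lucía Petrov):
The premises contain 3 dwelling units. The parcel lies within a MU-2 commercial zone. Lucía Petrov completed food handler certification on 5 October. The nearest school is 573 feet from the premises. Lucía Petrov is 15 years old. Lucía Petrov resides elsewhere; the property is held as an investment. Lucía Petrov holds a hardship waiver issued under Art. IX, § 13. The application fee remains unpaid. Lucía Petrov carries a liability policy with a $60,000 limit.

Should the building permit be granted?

(a) age ≥ 16 — fails.
(b) fee paid — fails.
(i) ≤ 5 units — met.
(ii) hardship waiver — met.
(A) commercially zoned — met.
(B) primary residence — not met.
(iii) = T OR F = true.
(c) = T AND T AND T = true.
So (1) is satisfied (F OR F OR T).
(2) insurance ≥ $50,000 — satisfied.
So Overall is satisfied (T AND T).

Yes — granted.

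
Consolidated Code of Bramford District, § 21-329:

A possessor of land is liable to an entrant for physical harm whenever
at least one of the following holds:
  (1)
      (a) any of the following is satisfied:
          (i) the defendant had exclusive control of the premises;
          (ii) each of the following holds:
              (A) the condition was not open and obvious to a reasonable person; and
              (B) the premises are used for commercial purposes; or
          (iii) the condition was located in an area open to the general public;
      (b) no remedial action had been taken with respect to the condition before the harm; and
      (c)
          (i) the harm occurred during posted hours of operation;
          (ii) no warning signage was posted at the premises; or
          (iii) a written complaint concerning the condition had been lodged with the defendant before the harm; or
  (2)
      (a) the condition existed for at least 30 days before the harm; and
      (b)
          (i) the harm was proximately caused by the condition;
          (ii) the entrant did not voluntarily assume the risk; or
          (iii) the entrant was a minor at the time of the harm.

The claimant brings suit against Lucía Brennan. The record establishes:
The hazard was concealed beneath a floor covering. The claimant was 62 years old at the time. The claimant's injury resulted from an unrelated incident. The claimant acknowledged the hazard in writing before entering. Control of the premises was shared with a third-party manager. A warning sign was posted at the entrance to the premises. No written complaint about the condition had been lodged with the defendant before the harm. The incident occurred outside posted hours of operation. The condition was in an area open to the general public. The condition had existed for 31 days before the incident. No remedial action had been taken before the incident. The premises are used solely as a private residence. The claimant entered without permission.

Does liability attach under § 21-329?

(i) exclusive control — not satisfied.
(A) not open/obvious — holds.
(B) commercial use — fails.
(ii): T AND F → false.
(iii) public area — holds.
(a) = F OR F OR T = true.
(b) no remedial action — satisfied.
(i) during posted hours — fails.
(ii) no signage posted — not satisfied.
(iii) complaint lodged — fails.
(c) = F OR F OR F = false.
(1) = T AND T AND F = false.
(a) condition ≥30 days old — holds.
(i) proximate cause — not satisfied.
(ii) no assumed risk — not satisfied.
(iii) entrant a minor — not satisfied.
(b) = F OR F OR F = false.
So (2) is not satisfied (T AND F).
Overall = F OR F = false.

No — not liable.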